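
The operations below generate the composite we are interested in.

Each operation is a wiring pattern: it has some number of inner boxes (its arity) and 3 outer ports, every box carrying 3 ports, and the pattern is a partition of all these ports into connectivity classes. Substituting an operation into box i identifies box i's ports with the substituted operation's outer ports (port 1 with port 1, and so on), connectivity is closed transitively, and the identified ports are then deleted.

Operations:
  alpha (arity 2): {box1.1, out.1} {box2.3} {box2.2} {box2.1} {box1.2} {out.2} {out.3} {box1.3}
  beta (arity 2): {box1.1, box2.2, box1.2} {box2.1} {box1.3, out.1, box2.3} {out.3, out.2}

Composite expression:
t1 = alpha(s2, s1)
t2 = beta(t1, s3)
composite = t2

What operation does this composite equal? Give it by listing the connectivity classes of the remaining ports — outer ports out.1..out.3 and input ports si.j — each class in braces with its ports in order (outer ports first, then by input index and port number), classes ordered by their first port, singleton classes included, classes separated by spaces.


{out.1, s3.3} {out.2, out.3} {s1.1} {s1.2} {s1.3} {s2.1, s3.2} {s2.2} {s2.3} {s3.1}

Two ports join when wires chain via beta-identified ports.
the subtree at alpha composes to {out.1, s2.1} {out.2} {out.3} {s1.1} {s1.2} {s1.3} {s2.2} {s2.3} on (s2, s1); out.j = own outer ports
the subtree at beta composes to {out.1, s3.3} {out.2, out.3} {s1.1} {s1.2} {s1.3} {s2.1, s3.2} {s2.2} {s2.3} {s3.1} on (s2, s1, s3); out.j = own outer ports


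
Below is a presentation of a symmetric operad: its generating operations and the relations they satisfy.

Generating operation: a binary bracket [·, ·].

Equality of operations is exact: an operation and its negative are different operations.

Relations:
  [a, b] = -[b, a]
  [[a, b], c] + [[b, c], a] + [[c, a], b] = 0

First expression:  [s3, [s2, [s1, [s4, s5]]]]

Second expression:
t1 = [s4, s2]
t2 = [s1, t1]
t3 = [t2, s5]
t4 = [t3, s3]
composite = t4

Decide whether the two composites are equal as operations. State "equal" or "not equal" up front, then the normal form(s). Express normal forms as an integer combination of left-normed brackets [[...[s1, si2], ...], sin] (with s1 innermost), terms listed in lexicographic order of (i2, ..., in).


In normal form, the first expression is [[[[s1, s4], s5], s2], s3] - [[[[s1, s5], s4], s2], s3]
In normal form, the second expression is -[[[[s1, s2], s4], s5], s3] + [[[[s1, s4], s2], s5], s3]
No match — not equal.

not equal; the first gives [[[[s1, s4], s5], s2], s3] - [[[[s1, s5], s4], s2], s3] and the second -[[[[s1, s2], s4], s5], s3] + [[[[s1, s4], s2], s5], s3]


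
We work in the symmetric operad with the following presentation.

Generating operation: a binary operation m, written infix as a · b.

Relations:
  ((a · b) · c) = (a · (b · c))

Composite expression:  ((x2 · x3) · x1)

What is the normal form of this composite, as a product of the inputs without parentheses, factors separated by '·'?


x2 · x3 · x1


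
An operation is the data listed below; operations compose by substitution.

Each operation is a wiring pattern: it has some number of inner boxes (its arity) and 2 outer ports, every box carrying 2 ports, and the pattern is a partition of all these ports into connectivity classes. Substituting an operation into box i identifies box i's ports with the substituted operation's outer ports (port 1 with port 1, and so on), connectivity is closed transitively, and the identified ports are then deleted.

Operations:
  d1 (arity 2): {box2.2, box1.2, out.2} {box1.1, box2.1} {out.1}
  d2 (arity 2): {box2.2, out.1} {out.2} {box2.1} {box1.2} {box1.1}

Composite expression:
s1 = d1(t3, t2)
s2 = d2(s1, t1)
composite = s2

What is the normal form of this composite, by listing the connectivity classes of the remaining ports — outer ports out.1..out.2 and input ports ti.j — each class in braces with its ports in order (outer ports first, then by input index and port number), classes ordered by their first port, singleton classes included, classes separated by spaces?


Two ports join when wires chain via d2-identified ports.
through d1, on inputs (t3, t2): {out.1} {out.2, t2.2, t3.2} {t2.1, t3.1} (out.j = stage outer ports)
through d2, on inputs (t3, t2, t1): {out.1, t1.2} {out.2} {t1.1} {t2.1, t3.1} {t2.2, t3.2} (out.j = stage outer ports)

{out.1, t1.2} {out.2} {t1.1} {t2.1, t3.1} {t2.2, t3.2}


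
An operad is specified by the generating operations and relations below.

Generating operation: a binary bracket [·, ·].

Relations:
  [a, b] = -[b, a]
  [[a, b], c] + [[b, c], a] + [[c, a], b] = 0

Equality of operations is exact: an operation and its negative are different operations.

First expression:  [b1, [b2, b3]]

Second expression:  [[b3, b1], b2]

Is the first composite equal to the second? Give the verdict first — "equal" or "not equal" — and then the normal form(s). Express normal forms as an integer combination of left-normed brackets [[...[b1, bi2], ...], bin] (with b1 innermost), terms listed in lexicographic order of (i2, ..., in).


not equal; first: [[b1, b2], b3] - [[b1, b3], b2]; second: -[[b1, b3], b2]

The first composite normalizes to [[b1, b2], b3] - [[b1, b3], b2]
The second composite normalizes to -[[b1, b3], b2]
Distinct normal forms: not equal.


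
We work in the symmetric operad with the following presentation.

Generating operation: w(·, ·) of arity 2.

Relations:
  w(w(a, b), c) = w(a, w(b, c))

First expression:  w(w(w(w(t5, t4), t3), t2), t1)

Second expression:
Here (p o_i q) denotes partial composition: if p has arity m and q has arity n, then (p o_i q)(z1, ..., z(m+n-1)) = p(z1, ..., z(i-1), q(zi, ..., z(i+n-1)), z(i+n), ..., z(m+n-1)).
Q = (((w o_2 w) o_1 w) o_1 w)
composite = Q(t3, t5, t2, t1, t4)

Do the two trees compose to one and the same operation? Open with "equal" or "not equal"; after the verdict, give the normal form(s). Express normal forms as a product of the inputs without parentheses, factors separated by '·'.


not equal; first: t5 · t4 · t3 · t2 · t1; second: t3 · t5 · t2 · t1 · t4

Normal form of the first expression: t5 · t4 · t3 · t2 · t1
Normal form of the second expression: t3 · t5 · t2 · t1 · t4
The normal forms differ: not equal.


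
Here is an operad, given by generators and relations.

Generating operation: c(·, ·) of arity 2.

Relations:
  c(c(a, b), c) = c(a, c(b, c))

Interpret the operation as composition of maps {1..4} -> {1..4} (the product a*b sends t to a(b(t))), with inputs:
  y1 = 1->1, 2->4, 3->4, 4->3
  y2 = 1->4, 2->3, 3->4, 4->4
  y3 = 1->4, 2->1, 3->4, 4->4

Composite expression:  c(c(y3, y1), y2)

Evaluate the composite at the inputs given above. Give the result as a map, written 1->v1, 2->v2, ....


1->4, 2->4, 3->4, 4->4

c(y3, y1) = 1->4, 2->4, 3->4, 4->4
c(c(y3, y1), y2) = 1->4, 2->4, 3->4, 4->4


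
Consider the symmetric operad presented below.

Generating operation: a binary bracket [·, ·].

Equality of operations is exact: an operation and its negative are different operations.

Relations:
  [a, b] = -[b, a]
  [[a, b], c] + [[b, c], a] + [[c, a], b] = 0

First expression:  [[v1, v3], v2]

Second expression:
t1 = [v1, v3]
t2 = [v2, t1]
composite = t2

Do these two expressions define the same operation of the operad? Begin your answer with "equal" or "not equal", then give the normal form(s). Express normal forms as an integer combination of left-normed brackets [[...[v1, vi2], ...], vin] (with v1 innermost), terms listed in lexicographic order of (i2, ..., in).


not equal — first [[v1, v3], v2], second -[[v1, v3], v2]

The first composite normalizes to [[v1, v3], v2]
The second composite normalizes to -[[v1, v3], v2]
The forms do not match — not equal.


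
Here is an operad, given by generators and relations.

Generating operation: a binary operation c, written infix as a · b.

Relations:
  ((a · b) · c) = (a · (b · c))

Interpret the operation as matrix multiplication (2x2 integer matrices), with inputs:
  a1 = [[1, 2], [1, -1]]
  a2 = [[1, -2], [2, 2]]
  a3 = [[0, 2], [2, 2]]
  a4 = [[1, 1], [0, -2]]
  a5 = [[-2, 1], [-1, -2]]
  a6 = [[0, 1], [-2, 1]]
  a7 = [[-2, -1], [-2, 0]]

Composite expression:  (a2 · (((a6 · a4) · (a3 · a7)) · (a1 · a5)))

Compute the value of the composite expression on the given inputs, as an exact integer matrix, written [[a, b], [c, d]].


[[268, 156], [-472, -264]]

(a6 · a4) = [[0, -2], [-2, -4]]
(a3 · a7) = [[-4, 0], [-8, -2]]
((a6 · a4) · (a3 · a7)) = [[16, 4], [40, 8]]
(a1 · a5) = [[-4, -3], [-1, 3]]
(((a6 · a4) · (a3 · a7)) · (a1 · a5)) = [[-68, -36], [-168, -96]]
(a2 · (((a6 · a4) · (a3 · a7)) · (a1 · a5))) = [[268, 156], [-472, -264]]


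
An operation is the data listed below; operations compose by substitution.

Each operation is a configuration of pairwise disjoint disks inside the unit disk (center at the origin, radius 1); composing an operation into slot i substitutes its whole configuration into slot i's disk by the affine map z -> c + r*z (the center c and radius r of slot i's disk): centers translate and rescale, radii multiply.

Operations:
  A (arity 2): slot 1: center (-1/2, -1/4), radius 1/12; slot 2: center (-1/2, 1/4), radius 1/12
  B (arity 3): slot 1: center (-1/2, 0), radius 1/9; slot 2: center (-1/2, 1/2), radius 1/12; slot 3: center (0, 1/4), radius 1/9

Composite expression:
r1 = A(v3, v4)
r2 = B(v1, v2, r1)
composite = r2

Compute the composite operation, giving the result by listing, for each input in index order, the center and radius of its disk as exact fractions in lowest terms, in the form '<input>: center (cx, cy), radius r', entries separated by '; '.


v1: center (-1/2, 0), radius 1/9; v2: center (-1/2, 1/2), radius 1/12; v3: center (-1/18, 2/9), radius 1/108; v4: center (-1/18, 5/18), radius 1/108

Follow each v-input down from B: c' goes to c + r*c', radius to r*r'.
v1: after 1 affine step, its disk has center (-1/2, 0), radius 1/9
v2: after 1 affine step, its disk has center (-1/2, 1/2), radius 1/12
v3: after 2 affine steps, its disk has center (-1/18, 2/9), radius 1/108
v4: after 2 affine steps, its disk has center (-1/18, 5/18), radius 1/108


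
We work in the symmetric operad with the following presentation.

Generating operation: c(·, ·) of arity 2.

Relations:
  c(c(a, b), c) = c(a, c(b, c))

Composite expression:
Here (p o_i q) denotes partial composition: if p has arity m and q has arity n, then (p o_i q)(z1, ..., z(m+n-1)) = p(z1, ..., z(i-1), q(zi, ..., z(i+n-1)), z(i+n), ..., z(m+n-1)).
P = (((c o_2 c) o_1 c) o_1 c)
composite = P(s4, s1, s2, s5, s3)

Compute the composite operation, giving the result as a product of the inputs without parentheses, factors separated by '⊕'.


s4 ⊕ s1 ⊕ s2 ⊕ s5 ⊕ s3


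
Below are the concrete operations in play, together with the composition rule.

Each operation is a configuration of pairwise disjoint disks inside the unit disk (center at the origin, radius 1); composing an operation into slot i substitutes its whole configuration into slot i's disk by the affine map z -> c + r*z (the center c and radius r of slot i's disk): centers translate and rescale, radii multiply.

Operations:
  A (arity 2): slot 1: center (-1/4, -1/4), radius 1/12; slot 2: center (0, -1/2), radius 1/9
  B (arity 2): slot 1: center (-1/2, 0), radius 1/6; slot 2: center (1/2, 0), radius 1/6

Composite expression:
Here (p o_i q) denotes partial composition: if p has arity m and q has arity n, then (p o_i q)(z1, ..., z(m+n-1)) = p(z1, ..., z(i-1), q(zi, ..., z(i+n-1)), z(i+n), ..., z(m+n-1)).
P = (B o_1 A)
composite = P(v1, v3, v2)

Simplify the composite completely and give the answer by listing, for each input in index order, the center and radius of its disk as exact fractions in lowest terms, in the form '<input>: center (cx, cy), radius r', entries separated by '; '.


Affine substitution under B: radii multiply and v-centers shift.
tracing v1 down its 2-map path: center (-13/24, -1/24), radius 1/72
tracing v3 down its 2-map path: center (-1/2, -1/12), radius 1/54
tracing v2 down its 1-map path: center (1/2, 0), radius 1/6

v1: center (-13/24, -1/24), radius 1/72; v2: center (1/2, 0), radius 1/6; v3: center (-1/2, -1/12), radius 1/54


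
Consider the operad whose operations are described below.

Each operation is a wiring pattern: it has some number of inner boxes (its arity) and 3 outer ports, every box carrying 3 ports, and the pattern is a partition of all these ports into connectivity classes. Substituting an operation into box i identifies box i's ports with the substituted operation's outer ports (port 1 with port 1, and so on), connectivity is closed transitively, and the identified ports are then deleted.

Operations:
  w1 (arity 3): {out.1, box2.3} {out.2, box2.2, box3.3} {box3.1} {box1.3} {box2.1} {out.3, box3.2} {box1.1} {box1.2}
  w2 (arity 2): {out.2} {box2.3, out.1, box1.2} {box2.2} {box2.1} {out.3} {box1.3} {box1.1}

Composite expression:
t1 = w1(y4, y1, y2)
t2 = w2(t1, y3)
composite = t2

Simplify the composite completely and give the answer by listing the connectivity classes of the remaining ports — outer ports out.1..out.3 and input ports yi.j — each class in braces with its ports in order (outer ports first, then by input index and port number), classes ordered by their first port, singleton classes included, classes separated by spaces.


Treat the ports identified at w2 as solder joints: merge, then drop.
composing w1 on (y4, y1, y2), with out.j its own outer ports: {out.1, y1.3} {out.2, y1.2, y2.3} {out.3, y2.2} {y1.1} {y2.1} {y4.1} {y4.2} {y4.3}
composing w2 on (y4, y1, y2, y3), with out.j its own outer ports: {out.1, y1.2, y2.3, y3.3} {out.2} {out.3} {y1.1} {y1.3} {y2.1} {y2.2} {y3.1} {y3.2} {y4.1} {y4.2} {y4.3}

{out.1, y1.2, y2.3, y3.3} {out.2} {out.3} {y1.1} {y1.3} {y2.1} {y2.2} {y3.1} {y3.2} {y4.1} {y4.2} {y4.3}


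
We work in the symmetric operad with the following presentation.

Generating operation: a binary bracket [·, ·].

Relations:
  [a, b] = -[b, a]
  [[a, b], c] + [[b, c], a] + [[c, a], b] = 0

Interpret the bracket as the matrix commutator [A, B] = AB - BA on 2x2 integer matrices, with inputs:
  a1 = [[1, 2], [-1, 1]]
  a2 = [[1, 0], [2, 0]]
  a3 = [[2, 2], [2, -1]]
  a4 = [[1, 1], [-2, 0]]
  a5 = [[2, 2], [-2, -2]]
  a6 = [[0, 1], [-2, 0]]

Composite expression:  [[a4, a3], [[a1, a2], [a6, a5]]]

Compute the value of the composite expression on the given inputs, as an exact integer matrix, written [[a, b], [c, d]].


[[-252, -264], [-912, 252]]

[a4, a3] = [[6, -1], [-8, -6]]
[a1, a2] = [[4, -2], [-1, -4]]
[a6, a5] = [[2, -4], [-8, -2]]
[[a1, a2], [a6, a5]] = [[12, -24], [60, -12]]
[[a4, a3], [[a1, a2], [a6, a5]]] = [[-252, -264], [-912, 252]]


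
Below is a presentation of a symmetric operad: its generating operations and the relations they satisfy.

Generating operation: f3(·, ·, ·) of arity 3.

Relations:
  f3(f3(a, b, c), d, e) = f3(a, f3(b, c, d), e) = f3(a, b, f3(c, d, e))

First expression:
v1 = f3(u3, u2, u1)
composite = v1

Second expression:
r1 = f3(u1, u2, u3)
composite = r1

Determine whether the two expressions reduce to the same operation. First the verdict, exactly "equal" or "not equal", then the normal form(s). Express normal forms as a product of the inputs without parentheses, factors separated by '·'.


not equal; the first gives u3 · u2 · u1 and the second u1 · u2 · u3


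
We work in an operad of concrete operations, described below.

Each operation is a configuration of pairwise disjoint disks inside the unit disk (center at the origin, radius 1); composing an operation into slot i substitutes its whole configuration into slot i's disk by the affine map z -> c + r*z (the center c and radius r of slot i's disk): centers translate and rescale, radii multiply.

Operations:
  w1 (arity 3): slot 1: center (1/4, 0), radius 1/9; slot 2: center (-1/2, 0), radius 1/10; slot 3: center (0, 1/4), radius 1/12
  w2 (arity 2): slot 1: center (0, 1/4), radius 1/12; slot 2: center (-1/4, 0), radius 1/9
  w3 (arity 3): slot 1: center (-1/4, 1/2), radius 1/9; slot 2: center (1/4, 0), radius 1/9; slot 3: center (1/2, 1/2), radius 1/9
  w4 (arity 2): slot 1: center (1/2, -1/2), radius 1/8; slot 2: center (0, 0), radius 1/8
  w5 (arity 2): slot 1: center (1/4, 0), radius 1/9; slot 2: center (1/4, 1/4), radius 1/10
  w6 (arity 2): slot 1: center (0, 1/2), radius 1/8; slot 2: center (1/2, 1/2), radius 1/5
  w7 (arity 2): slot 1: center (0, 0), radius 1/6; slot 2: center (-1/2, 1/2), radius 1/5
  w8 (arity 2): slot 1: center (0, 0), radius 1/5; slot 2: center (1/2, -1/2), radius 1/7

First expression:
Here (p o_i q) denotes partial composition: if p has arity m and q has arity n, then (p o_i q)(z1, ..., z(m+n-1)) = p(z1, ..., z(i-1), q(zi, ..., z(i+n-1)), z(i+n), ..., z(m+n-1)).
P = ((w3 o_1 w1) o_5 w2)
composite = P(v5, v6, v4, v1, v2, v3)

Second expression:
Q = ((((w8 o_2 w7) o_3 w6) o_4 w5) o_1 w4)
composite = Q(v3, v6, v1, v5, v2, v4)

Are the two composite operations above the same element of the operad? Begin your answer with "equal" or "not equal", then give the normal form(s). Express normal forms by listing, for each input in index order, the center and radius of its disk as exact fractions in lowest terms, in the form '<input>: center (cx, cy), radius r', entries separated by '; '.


not equal: they reduce to v1: center (1/4, 0), radius 1/9; v2: center (1/2, 19/36), radius 1/108; v3: center (17/36, 1/2), radius 1/81; v4: center (-1/4, 19/36), radius 1/108; v5: center (-2/9, 1/2), radius 1/81; v6: center (-11/36, 1/2), radius 1/90 and v1: center (1/2, -1/2), radius 1/42; v2: center (311/700, -29/70), radius 1/1575; v3: center (1/10, -1/10), radius 1/40; v4: center (311/700, -289/700), radius 1/1750; v5: center (3/7, -29/70), radius 1/280; v6: center (0, 0), radius 1/40

In normal form, the first expression is v1: center (1/4, 0), radius 1/9; v2: center (1/2, 19/36), radius 1/108; v3: center (17/36, 1/2), radius 1/81; v4: center (-1/4, 19/36), radius 1/108; v5: center (-2/9, 1/2), radius 1/81; v6: center (-11/36, 1/2), radius 1/90
In normal form, the second expression is v1: center (1/2, -1/2), radius 1/42; v2: center (311/700, -29/70), radius 1/1575; v3: center (1/10, -1/10), radius 1/40; v4: center (311/700, -289/700), radius 1/1750; v5: center (3/7, -29/70), radius 1/280; v6: center (0, 0), radius 1/40
No match — not equal.


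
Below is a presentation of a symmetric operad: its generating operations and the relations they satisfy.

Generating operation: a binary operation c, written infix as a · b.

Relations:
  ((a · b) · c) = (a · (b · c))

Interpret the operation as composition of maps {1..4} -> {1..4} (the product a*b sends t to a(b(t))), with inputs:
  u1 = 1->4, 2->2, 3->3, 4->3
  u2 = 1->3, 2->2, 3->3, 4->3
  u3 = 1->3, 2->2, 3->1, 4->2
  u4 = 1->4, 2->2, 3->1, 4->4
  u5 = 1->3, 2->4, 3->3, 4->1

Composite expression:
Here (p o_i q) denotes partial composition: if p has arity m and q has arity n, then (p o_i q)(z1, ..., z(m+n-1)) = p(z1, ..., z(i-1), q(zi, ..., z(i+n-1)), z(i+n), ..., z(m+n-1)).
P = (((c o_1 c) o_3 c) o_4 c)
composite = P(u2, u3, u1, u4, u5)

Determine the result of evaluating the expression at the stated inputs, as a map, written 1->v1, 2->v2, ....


1->2, 2->3, 3->2, 4->3


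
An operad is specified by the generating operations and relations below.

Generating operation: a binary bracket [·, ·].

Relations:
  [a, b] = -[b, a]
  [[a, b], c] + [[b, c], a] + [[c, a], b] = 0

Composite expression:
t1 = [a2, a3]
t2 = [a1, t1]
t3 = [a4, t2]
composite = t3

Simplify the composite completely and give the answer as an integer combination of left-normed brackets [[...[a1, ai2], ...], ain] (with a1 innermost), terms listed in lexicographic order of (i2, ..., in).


-[[[a1, a2], a3], a4] + [[[a1, a3], a2], a4]

In the tensor algebra, words opening a1 carry the a1-anchored form.
Composite bracket: [a4, [a1, [a2, a3]]]
Applying ab - ba throughout gives 8 signed words (2^3 = 8).
Coefficients come from the a1-initial words:
  sign of a1a2a3a4 is -1, so it contributes -[[[a1, a2], a3], a4]
  sign of a1a3a2a4 is +1, so it contributes +[[[a1, a3], a2], a4]


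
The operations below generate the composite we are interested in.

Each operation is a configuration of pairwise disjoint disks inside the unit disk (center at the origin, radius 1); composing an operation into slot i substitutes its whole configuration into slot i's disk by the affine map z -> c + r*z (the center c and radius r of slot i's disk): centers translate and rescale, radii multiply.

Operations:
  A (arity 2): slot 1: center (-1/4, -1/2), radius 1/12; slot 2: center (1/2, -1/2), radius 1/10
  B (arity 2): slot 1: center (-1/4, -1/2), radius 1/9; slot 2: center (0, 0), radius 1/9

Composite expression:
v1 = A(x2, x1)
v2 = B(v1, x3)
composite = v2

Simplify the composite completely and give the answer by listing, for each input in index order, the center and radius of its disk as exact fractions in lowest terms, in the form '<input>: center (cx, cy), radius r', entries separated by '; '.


x1: center (-7/36, -5/9), radius 1/90; x2: center (-5/18, -5/9), radius 1/108; x3: center (0, 0), radius 1/9

Below B, radii multiply path by path; the x-disk centers shift.
tracing x2 down its 2-map path: center (-5/18, -5/9), radius 1/108
tracing x1 down its 2-map path: center (-7/36, -5/9), radius 1/90
tracing x3 down its 1-map path: center (0, 0), radius 1/9


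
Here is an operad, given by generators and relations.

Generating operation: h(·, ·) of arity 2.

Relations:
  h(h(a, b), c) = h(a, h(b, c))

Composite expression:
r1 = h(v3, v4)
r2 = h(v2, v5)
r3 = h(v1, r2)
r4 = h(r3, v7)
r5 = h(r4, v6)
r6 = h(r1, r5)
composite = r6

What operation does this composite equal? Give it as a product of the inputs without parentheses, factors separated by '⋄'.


Key point: h is associative — brackets drop, the v-order remains.
h(v3, v4) linearizes to v3 ⋄ v4
h(v2, v5) linearizes to v2 ⋄ v5
h(v1, h(v2, v5)) linearizes to v1 ⋄ v2 ⋄ v5
h(h(v1, h(v2, v5)), v7) linearizes to v1 ⋄ v2 ⋄ v5 ⋄ v7
h(h(h(v1, h(v2, v5)), v7), v6) linearizes to v1 ⋄ v2 ⋄ v5 ⋄ v7 ⋄ v6
h(h(v3, v4), h(h(h(v1, h(v2, v5)), v7), v6)) linearizes to v3 ⋄ v4 ⋄ v1 ⋄ v2 ⋄ v5 ⋄ v7 ⋄ v6

v3 ⋄ v4 ⋄ v1 ⋄ v2 ⋄ v5 ⋄ v7 ⋄ v6


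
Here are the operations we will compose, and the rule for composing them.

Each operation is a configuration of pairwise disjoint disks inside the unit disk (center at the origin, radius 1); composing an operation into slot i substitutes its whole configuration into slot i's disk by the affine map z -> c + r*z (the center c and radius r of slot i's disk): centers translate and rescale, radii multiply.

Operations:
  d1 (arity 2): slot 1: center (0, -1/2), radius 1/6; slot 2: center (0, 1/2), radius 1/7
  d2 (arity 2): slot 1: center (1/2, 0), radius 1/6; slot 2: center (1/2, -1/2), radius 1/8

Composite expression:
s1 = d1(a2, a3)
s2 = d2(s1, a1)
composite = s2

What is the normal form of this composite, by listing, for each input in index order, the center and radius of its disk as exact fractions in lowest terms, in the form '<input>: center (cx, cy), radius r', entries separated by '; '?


a1: center (1/2, -1/2), radius 1/8; a2: center (1/2, -1/12), radius 1/36; a3: center (1/2, 1/12), radius 1/42

Affine substitution under d2: radii multiply and a-centers shift.
a2: after 2 affine steps, its disk has center (1/2, -1/12), radius 1/36
a3: after 2 affine steps, its disk has center (1/2, 1/12), radius 1/42
a1: after 1 affine step, its disk has center (1/2, -1/2), radius 1/8


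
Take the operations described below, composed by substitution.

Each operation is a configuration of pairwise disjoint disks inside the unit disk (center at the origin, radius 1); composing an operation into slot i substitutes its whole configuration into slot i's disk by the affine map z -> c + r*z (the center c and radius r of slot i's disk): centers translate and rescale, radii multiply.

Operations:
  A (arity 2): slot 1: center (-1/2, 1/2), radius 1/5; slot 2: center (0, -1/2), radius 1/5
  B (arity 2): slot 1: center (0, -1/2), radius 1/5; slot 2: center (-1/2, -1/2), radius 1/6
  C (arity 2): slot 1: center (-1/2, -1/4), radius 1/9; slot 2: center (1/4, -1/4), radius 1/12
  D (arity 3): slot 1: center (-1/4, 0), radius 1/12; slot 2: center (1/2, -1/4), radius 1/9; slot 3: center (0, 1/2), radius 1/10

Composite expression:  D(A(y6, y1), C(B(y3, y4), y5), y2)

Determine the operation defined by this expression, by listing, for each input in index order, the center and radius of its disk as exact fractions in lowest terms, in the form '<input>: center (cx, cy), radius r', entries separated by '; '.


y1: center (-1/4, -1/24), radius 1/60; y2: center (0, 1/2), radius 1/10; y3: center (4/9, -23/81), radius 1/405; y4: center (71/162, -23/81), radius 1/486; y5: center (19/36, -5/18), radius 1/108; y6: center (-7/24, 1/24), radius 1/60


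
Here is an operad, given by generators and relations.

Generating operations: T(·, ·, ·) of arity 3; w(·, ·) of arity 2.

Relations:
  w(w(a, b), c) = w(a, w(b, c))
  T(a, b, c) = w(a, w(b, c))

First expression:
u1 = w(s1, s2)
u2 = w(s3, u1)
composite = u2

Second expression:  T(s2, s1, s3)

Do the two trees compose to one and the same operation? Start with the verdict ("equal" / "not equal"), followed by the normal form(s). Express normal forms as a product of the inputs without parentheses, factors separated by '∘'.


not equal: they reduce to s3 ∘ s1 ∘ s2 and s2 ∘ s1 ∘ s3

Normal form of the first expression: s3 ∘ s1 ∘ s2
Normal form of the second expression: s2 ∘ s1 ∘ s3
They disagree, so not equal.


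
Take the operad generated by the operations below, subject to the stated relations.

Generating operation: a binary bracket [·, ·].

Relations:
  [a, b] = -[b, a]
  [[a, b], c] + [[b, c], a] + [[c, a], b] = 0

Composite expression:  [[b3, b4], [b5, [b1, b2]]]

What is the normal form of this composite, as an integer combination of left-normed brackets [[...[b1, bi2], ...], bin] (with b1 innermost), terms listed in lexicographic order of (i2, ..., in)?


[[[[b1, b2], b5], b3], b4] - [[[[b1, b2], b5], b4], b3]

Skip Jacobi rewriting: expand, keep b1-initial words, read off terms.
Composite bracket: [[b3, b4], [b5, [b1, b2]]]
Applying ab - ba throughout gives 16 signed words (2^4 = 16).
Keep just the words that open with b1:
  sign of b1b2b5b3b4 is +1, so it contributes +[[[[b1, b2], b5], b3], b4]
  sign of b1b2b5b4b3 is -1, so it contributes -[[[[b1, b2], b5], b4], b3]


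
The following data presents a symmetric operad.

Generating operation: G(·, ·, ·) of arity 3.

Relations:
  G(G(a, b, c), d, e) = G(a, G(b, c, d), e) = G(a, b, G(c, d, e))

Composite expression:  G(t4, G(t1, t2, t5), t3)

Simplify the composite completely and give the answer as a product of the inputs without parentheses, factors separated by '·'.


Every regrouping of G is equal, so read the t-inputs in written order.
G(t1, t2, t5) unparenthesizes to t1 · t2 · t5
G(t4, G(t1, t2, t5), t3) unparenthesizes to t4 · t1 · t2 · t5 · t3

t4 · t1 · t2 · t5 · t3


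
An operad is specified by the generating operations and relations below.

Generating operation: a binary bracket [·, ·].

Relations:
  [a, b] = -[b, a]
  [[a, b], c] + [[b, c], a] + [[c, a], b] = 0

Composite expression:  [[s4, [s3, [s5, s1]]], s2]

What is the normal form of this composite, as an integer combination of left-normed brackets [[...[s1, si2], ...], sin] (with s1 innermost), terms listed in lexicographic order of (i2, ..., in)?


-[[[[s1, s5], s3], s4], s2]


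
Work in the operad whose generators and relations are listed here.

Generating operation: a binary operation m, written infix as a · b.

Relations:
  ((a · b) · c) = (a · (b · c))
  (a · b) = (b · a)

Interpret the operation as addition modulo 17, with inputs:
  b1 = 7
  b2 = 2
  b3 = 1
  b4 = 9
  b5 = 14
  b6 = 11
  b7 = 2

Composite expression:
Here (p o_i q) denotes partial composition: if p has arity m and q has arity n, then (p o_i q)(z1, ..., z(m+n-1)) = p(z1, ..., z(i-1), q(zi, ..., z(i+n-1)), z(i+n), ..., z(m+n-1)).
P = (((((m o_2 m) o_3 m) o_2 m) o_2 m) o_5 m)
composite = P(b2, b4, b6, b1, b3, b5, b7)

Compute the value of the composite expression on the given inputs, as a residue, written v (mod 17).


12 (mod 17)


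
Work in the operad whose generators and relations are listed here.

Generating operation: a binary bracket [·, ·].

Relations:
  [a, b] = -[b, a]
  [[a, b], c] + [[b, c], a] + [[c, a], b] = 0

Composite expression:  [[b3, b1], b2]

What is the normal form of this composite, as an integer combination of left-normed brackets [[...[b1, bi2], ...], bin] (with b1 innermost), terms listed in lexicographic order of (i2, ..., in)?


-[[b1, b3], b2]

Skip Jacobi rewriting: expand, keep b1-initial words, read off terms.
Composite bracket: [[b3, b1], b2]
Applying ab - ba throughout gives 4 signed words (2^2 = 4).
Only words starting with b1 matter:
  b1b3b2 (sign -1) contributes -[[b1, b3], b2]


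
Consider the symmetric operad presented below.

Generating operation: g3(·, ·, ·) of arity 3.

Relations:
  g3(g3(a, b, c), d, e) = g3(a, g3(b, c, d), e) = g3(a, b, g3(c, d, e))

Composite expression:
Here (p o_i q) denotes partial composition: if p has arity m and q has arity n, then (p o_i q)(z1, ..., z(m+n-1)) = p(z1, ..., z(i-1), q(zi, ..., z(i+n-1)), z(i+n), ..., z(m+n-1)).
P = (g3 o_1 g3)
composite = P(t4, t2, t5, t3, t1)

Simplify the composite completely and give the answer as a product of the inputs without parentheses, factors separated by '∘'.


t4 ∘ t2 ∘ t5 ∘ t3 ∘ t1

Associativity of g3 dissolves the nesting; only the t-input order survives.
g3(t4, t2, t5) linearizes to t4 ∘ t2 ∘ t5
g3(g3(t4, t2, t5), t3, t1) linearizes to t4 ∘ t2 ∘ t5 ∘ t3 ∘ t1


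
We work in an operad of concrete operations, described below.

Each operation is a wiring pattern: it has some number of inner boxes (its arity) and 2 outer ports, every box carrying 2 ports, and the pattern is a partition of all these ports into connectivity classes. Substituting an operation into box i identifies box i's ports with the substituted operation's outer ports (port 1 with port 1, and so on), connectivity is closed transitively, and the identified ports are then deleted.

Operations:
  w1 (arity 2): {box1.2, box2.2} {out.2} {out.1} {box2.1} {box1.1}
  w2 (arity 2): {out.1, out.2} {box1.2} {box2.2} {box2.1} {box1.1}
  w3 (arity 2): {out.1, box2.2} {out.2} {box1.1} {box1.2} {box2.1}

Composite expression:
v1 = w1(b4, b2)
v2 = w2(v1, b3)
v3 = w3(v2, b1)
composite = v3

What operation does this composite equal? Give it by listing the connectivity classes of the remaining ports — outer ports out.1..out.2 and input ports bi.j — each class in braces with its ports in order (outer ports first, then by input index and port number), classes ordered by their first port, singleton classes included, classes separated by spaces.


Substituting into w3 glues patterns; closure does the rest.
through w1, on inputs (b4, b2): {out.1} {out.2} {b2.1} {b2.2, b4.2} {b4.1} (out.j = stage outer ports)
through w2, on inputs (b4, b2, b3): {out.1, out.2} {b2.1} {b2.2, b4.2} {b3.1} {b3.2} {b4.1} (out.j = stage outer ports)
through w3, on inputs (b4, b2, b3, b1): {out.1, b1.2} {out.2} {b1.1} {b2.1} {b2.2, b4.2} {b3.1} {b3.2} {b4.1} (out.j = stage outer ports)

{out.1, b1.2} {out.2} {b1.1} {b2.1} {b2.2, b4.2} {b3.1} {b3.2} {b4.1}


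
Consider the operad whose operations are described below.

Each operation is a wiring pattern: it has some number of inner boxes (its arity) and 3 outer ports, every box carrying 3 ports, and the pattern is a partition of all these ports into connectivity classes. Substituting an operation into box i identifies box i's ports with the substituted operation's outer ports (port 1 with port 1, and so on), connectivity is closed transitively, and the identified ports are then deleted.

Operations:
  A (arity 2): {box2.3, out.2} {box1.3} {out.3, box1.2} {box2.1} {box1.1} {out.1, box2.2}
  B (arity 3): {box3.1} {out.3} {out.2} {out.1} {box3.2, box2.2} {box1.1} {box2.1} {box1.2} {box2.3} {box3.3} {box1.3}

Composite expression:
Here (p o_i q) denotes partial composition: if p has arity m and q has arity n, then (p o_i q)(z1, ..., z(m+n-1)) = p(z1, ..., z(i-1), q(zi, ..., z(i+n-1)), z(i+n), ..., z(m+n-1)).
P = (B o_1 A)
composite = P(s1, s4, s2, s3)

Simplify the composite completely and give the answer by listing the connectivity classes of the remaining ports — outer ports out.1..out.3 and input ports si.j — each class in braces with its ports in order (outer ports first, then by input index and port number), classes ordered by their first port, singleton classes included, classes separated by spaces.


Reachability decides: close wires over B-identified ports.
through A, on inputs (s1, s4): {out.1, s4.2} {out.2, s4.3} {out.3, s1.2} {s1.1} {s1.3} {s4.1} (out.j = stage outer ports)
through B, on inputs (s1, s4, s2, s3): {out.1} {out.2} {out.3} {s1.1} {s1.2} {s1.3} {s2.1} {s2.2, s3.2} {s2.3} {s3.1} {s3.3} {s4.1} {s4.2} {s4.3} (out.j = stage outer ports)

{out.1} {out.2} {out.3} {s1.1} {s1.2} {s1.3} {s2.1} {s2.2, s3.2} {s2.3} {s3.1} {s3.3} {s4.1} {s4.2} {s4.3}


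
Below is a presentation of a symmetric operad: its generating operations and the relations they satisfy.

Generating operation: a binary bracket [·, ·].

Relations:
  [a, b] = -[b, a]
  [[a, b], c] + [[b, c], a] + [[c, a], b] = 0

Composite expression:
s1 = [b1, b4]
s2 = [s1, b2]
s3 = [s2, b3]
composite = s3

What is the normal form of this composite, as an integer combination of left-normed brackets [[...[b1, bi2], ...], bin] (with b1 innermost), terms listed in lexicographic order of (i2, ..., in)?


[[[b1, b4], b2], b3]

A multilinear Lie element is pinned by b1-initial words (b1 innermost).
Composite bracket: [[[b1, b4], b2], b3]
The bracket unfolds into 8 signed words via [a, b] = ab - ba (2^3 = 8).
Keep just the words that open with b1:
  sign of b1b4b2b3 is +1, so it contributes +[[[b1, b4], b2], b3]


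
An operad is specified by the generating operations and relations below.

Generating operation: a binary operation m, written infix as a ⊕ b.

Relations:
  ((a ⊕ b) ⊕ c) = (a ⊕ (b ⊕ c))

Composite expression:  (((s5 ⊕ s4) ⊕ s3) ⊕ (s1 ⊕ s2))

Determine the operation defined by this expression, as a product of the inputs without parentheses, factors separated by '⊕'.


s5 ⊕ s4 ⊕ s3 ⊕ s1 ⊕ s2

Every regrouping of m is equal, so read the s-inputs in written order.
(s5 ⊕ s4) flattens to s5 ⊕ s4
((s5 ⊕ s4) ⊕ s3) flattens to s5 ⊕ s4 ⊕ s3
(s1 ⊕ s2) flattens to s1 ⊕ s2
(((s5 ⊕ s4) ⊕ s3) ⊕ (s1 ⊕ s2)) flattens to s5 ⊕ s4 ⊕ s3 ⊕ s1 ⊕ s2


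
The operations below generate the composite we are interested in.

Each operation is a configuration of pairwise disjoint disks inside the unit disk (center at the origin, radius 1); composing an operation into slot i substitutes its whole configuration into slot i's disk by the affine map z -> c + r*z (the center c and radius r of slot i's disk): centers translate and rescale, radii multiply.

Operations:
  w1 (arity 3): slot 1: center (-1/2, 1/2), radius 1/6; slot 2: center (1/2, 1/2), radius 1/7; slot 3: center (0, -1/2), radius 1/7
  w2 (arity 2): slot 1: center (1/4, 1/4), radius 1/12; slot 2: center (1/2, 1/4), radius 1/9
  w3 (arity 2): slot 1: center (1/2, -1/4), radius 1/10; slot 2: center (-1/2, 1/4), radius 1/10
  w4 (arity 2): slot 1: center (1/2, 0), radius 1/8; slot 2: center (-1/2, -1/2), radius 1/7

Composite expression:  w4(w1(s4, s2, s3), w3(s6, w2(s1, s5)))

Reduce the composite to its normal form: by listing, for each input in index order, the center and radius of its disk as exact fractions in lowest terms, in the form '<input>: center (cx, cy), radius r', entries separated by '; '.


Each s-disk chains the slot maps above it in w4; radii multiply.
for s4, the 2-step affine chain lands on center (7/16, 1/16), radius 1/48
for s2, the 2-step affine chain lands on center (9/16, 1/16), radius 1/56
for s3, the 2-step affine chain lands on center (1/2, -1/16), radius 1/56
for s6, the 2-step affine chain lands on center (-3/7, -15/28), radius 1/70
for s1, the 3-step affine chain lands on center (-159/280, -129/280), radius 1/840
for s5, the 3-step affine chain lands on center (-79/140, -129/280), radius 1/630

s1: center (-159/280, -129/280), radius 1/840; s2: center (9/16, 1/16), radius 1/56; s3: center (1/2, -1/16), radius 1/56; s4: center (7/16, 1/16), radius 1/48; s5: center (-79/140, -129/280), radius 1/630; s6: center (-3/7, -15/28), radius 1/70


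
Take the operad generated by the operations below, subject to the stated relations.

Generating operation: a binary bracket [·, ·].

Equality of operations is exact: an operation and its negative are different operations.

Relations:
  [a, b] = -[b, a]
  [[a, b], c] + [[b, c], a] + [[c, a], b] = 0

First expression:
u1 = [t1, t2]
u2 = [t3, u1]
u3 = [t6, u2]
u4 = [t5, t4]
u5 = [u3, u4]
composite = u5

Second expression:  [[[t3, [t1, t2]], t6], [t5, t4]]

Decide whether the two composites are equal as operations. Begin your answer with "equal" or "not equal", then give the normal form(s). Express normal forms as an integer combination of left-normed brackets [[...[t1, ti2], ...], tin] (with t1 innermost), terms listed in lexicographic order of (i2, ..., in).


The first expression, normalized: -[[[[[t1, t2], t3], t6], t4], t5] + [[[[[t1, t2], t3], t6], t5], t4]
The second expression, normalized: [[[[[t1, t2], t3], t6], t4], t5] - [[[[[t1, t2], t3], t6], t5], t4]
Distinct normal forms: not equal.

not equal: they reduce to -[[[[[t1, t2], t3], t6], t4], t5] + [[[[[t1, t2], t3], t6], t5], t4] and [[[[[t1, t2], t3], t6], t4], t5] - [[[[[t1, t2], t3], t6], t5], t4]


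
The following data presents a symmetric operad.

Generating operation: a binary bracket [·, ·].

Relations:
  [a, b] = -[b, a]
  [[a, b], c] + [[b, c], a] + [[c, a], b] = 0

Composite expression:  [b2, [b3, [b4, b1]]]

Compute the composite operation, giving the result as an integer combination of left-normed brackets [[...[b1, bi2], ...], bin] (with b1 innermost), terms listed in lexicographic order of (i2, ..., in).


-[[[b1, b4], b3], b2]

A multilinear Lie element is pinned by b1-initial words (b1 innermost).
Composite bracket: [b2, [b3, [b4, b1]]]
Applying ab - ba throughout gives 8 signed words (2^3 = 8).
Only words starting with b1 matter:
  sign of b1b4b3b2 is -1, so it contributes -[[[b1, b4], b3], b2]


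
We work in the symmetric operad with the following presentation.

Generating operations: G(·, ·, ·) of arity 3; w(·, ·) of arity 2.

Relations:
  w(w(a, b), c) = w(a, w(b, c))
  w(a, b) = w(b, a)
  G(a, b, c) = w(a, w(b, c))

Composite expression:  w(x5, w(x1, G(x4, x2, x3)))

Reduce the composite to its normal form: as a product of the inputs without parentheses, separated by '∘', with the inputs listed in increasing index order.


x1 ∘ x2 ∘ x3 ∘ x4 ∘ x5

Shape and order are irrelevant to w; the x-input set decides.
G(x4, x2, x3) spells out as x4 ∘ x2 ∘ x3
w(x1, G(x4, x2, x3)) spells out as x1 ∘ x4 ∘ x2 ∘ x3
w(x5, w(x1, G(x4, x2, x3))) spells out as x5 ∘ x1 ∘ x4 ∘ x2 ∘ x3
the factors in increasing index order: x1 ∘ x2 ∘ x3 ∘ x4 ∘ x5


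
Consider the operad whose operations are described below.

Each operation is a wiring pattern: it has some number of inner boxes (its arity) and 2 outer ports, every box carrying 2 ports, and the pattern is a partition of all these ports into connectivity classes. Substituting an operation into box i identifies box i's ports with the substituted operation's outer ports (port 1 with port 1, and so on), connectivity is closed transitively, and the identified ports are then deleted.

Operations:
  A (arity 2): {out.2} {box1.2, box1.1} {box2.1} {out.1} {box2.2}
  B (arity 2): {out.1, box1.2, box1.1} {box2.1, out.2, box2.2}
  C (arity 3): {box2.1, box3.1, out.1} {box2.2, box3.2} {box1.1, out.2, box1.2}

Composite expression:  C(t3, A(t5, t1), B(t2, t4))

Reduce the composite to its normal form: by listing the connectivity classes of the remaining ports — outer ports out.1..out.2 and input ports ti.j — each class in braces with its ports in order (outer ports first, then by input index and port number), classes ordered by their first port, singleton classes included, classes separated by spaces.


{out.1, t2.1, t2.2} {out.2, t3.1, t3.2} {t1.1} {t1.2} {t4.1, t4.2} {t5.1, t5.2}
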